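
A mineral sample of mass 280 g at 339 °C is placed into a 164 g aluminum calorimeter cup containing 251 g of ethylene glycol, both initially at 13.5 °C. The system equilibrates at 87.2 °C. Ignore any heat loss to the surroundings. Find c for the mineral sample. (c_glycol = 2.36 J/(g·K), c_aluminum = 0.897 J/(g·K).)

c ≈ 0.773 J/(g·K)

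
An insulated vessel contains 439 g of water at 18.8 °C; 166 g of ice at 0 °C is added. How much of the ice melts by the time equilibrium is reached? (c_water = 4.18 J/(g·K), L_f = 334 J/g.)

m_melted ≈ 103 g

Heat available from the water dropping to 0 °C: 439·4.18·18.8 = 34498 J.
To melt every bit of ice: 166·334 = 55444 J.
Since 34498 < 55444 J, not all the ice melts; equilibrium is at 0 °C.
Mass melted = 34498/334 ≈ 103.3 g.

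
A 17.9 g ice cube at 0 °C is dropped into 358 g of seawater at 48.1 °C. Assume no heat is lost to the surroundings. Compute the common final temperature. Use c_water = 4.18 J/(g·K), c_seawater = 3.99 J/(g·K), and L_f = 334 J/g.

Taking heat into each body as positive, Σ m c ΔT = 0:
melt ice: 17.9·334 = 5978.6
  warm the meltwater: 74.82 T
  seawater cools: 358·3.99·(T − 48.1) = 1428.4(T − 48.1)
1503.2 T = 68707 − 5978.6 = 62728
T ≈ 41.73 °C. Since T > 0 °C, the all-ice-melts assumption holds.

T_f ≈ 41.7 °C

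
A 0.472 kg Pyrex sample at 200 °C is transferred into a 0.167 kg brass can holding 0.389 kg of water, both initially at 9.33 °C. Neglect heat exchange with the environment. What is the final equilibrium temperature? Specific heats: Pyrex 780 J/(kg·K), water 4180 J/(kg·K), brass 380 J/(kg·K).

T_f is the heat-capacity-weighted average of the initial temperatures:
T_f = (368.16·200 + 1626·9.33 + 63.46·9.33) / (368.16 + 1626 + 63.46)
    = 89395 / 2057.6 ≈ 43.45 °C

T_f ≈ 43.4 °C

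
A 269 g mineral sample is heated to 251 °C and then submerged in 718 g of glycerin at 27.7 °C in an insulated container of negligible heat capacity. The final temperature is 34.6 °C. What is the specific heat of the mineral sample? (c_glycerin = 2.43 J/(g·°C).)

c ≈ 0.207 J/(g·°C)

m_s c (T_s − T_f) = m_glycerin c_glycerin (T_f − T_0):
269×c×(251 − 34.6) = 718×2.43×(34.6 − 27.7)
58212 c = 12039  ⇒  c ≈ 0.2068 J/(g·°C)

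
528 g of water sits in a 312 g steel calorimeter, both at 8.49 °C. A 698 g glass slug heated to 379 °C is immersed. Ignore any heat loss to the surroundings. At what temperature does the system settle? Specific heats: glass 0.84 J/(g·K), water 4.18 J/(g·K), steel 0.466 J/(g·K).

T_f is the heat-capacity-weighted average of the initial temperatures:
T_f = (586.32·379 + 2207·8.49 + 145.39·8.49) / (586.32 + 2207 + 145.39)
    = 242187 / 2938.8 ≈ 82.41 °C

T_f ≈ 82.4 °C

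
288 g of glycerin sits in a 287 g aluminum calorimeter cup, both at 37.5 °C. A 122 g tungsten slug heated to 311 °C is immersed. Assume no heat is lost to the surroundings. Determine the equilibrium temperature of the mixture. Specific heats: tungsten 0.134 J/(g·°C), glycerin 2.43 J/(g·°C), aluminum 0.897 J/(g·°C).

T_f ≈ 42.1 °C

Net heat exchanged in the isolated system is zero:
122×0.134×(T − 311) + 288×2.43×(T − 37.5) + 287×0.897×(T − 37.5) = 0
16.35(T − 311) + 699.84(T − 37.5) + 257.44(T − 37.5) = 0
(16.35 + 699.84 + 257.44) T = 16.35×311 + 699.84×37.5 + 257.44×37.5
T = 40982 / 973.63 = 42.1 °C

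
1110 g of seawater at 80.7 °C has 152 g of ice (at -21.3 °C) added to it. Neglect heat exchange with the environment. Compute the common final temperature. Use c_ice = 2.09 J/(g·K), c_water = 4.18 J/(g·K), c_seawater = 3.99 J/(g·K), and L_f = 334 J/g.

Energy conservation, ΣQ = 0:
ice -21.3→0 °C: 152·2.09·21.3 = 6766.6; latent heat to melt: 152·334 = 50768; warm the meltwater: 635.36 T; seawater: 4428.9(T − 80.7)
5064.3 T = 357412 − 57535 = 299878
T ≈ 59.21 °C — above 0 °C, consistent with complete melting.

T_f ≈ 59.2 °C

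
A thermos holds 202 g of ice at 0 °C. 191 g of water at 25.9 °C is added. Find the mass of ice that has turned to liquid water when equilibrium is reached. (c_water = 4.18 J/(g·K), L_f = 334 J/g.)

Water can give up m c ΔT = 191·4.18·25.9 = 20678 J before reaching 0 °C.
To melt every bit of ice: 202·334 = 67468 J.
Since 20678 < 67468 J, not all the ice melts; equilibrium is at 0 °C.
m_melted·334 = 20678  ⇒  m_melted ≈ 61.91 g.

m_melted ≈ 61.9 g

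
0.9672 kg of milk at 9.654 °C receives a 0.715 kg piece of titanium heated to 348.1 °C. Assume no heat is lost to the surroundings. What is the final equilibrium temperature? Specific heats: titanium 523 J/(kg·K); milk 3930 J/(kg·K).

T_f ≈ 40.0 °C

Conservation of energy gives ΣQ = 0:
0.715·523·(T − 348.1) + 0.9672·3930·(T − 9.654) = 0
4175 T = 166866
T ≈ 39.97 °C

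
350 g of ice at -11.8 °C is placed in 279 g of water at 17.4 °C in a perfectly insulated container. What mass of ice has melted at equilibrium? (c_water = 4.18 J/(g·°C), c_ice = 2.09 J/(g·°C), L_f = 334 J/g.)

m_melted ≈ 34.9 g

Cooling the water to 0 °C releases 279×4.18×17.4 = 20292 J.
Of that, 350×2.09×11.8 = 8631.7 J goes to bring the ice to 0 °C, leaving 11661 J.
Melting all 350 g of ice would need 350×334 = 116900 J.
That's not enough to melt it all — equilibrium is at 0 °C with ice remaining.
Mass melted = 11661/334 ≈ 34.91 g.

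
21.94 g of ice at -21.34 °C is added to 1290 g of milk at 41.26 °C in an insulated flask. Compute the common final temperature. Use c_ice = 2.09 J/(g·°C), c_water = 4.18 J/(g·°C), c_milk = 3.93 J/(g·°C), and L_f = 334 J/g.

T_f ≈ 38.9 °C

Let T be the final temperature. ΣQ_i = 0:
warm ice to 0 °C: 21.94·2.09·(0 − (-21.34)) = 978.54; fusion: m_ice L_f = 21.94·334 = 7328; meltwater 0→T: 21.94·4.18·T = 91.71 T; milk: 5069.7(T − 41.26)
5161.4 T = 209176 − 8306.5 = 200869
T ≈ 38.92 °C — above 0 °C, consistent with complete melting.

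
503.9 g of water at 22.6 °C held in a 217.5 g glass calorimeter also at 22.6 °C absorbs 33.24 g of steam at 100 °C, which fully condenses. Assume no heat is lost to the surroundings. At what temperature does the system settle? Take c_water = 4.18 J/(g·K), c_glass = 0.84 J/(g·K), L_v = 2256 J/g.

T_f ≈ 57.9 °C

Net heat exchanged in the isolated system is zero:
condense steam: −33.24×2256 = −74989
  condensed water 100 °C→T: 138.94(T − 100)
  water warms: 503.9×4.18×(T − 22.6) = 2106.3(T − 22.6)
  glass cup: 217.5×0.84×(T − 22.6) = 182.7(T − 22.6)
2427.9 T = 74989 + 13894 + 51731 = 140615
T ≈ 57.92 °C — below 100 °C, confirming all the steam condensed.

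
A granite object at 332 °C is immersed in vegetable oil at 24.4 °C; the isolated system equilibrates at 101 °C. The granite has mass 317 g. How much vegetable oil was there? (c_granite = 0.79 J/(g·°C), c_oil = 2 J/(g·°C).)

Net heat exchanged in the isolated system is zero:
317·0.79·(101 − 332) + m·2·(101 − 24.4) = 0
153.2 m = 57849
m = 57849/153.2 ≈ 377.6 g

m ≈ 378 g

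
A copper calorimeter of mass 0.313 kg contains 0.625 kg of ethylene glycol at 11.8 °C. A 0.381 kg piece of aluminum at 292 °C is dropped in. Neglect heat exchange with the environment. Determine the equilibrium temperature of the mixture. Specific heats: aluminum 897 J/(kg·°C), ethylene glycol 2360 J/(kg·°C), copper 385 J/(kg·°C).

T_f ≈ 61.2 °C

Taking heat into each body as positive, Σ m c ΔT = 0:
0.381·897·(T − 292) + 0.625·2360·(T − 11.8) + 0.313·385·(T − 11.8) = 0
(341.76 + 1475 + 120.5) T = 341.76·292 + 1475·11.8 + 120.5·11.8
T = 118620 / 1937.3 = 61.2 °C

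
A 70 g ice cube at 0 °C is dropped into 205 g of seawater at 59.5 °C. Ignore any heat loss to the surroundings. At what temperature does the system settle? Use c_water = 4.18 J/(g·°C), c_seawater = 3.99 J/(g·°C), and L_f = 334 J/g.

Net heat exchanged in the isolated system is zero:
melt ice: 70·334 = 23380; meltwater 0→T: 70·4.18·T = 292.6 T; seawater: 817.95(T − 59.5)
1110.5 T = 48668 − 23380 = 25288
T ≈ 22.77 °C. Since T > 0 °C, the all-ice-melts assumption holds.

T_f ≈ 22.8 °C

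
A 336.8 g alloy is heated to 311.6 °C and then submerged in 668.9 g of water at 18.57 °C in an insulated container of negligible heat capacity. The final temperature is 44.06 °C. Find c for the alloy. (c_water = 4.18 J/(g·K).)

c ≈ 0.791 J/(g·K)

m_s c (T_s − T_f) = m_water c_water (T_f − T_0):
336.8×c×(311.6 − 44.06) = 668.9×4.18×(44.06 − 18.57)
90107 c = 71270  ⇒  c ≈ 0.7909 J/(g·K)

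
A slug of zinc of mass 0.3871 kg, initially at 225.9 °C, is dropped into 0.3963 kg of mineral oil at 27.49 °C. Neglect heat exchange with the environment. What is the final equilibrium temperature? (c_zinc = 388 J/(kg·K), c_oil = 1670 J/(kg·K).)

Set heat shed by the hot body equal to heat absorbed by the cold body:
0.3871*388*(225.9 − T) = 0.3963*1670*(T − 27.49)
150.19(225.9 − T) = 661.82(T − 27.49)
812.02 T = 52122  ⇒  T ≈ 64.19 °C

T_f ≈ 64.2 °C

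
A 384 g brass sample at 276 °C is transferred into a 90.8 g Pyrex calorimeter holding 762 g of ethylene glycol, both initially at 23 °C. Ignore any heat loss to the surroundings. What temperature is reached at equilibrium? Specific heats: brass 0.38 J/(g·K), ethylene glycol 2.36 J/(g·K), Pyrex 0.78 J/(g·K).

T_f ≈ 41.3 °C

Heat gained plus heat lost sum to zero:
384×0.38×(T − 276) + 762×2.36×(T − 23) + 90.8×0.78×(T − 23) = 0
145.92(T − 276) + 1798.3(T − 23) + 70.82(T − 23) = 0
(145.92 + 1798.3 + 70.82) T = 145.92×276 + 1798.3×23 + 70.82×23
T = 83264 / 2015.1 = 41.3 °C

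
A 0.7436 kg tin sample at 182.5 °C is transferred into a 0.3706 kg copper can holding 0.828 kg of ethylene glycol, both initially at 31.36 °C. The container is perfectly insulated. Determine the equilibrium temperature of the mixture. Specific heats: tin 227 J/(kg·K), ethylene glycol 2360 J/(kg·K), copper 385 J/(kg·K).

T_f is the heat-capacity-weighted average of the initial temperatures:
T_f = (168.8*182.5 + 1954.1*31.36 + 142.68*31.36) / (168.8 + 1954.1 + 142.68)
    = 96560 / 2265.6 ≈ 42.62 °C

T_f ≈ 42.6 °C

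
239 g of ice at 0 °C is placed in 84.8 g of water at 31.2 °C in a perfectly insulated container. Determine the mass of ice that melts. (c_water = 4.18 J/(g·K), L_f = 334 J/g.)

m_melted ≈ 33.1 g

Water can give up m c ΔT = 84.8×4.18×31.2 = 11059 J before reaching 0 °C.
Melting all 239 g of ice would need 239×334 = 79826 J.
Since 11059 < 79826 J, not all the ice melts; equilibrium is at 0 °C.
m_melted×334 = 11059  ⇒  m_melted ≈ 33.11 g.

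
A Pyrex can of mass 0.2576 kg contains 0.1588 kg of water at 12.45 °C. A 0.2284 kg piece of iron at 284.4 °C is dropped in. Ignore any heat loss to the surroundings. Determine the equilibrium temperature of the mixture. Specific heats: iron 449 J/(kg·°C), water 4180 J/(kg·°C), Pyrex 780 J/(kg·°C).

T_f ≈ 41.3 °C

With ΣQ=0 the equilibrium temperature is the m·c-weighted mean:
T_f = (102.55*284.4 + 663.78*12.45 + 200.93*12.45) / (102.55 + 663.78 + 200.93)
    = 39931 / 967.26 ≈ 41.28 °C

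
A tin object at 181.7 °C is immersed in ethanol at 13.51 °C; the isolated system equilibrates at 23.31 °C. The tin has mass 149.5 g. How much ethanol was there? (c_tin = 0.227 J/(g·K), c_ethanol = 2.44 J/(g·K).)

m ≈ 225 g

Heat gained plus heat lost sum to zero:
149.5×0.227×(23.31 − 181.7) + m×2.44×(23.31 − 13.51) = 0
23.91 m = 5375.2
m = 5375.2/23.91 ≈ 224.8 g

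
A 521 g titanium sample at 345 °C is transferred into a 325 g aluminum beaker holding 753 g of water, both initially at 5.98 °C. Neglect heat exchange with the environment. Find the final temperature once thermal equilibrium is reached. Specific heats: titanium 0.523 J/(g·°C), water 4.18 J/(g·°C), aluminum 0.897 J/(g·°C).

T_f ≈ 30.9 °C

Let T be the final temperature. ΣQ_i = 0:
521*0.523*(T − 345) + 753*4.18*(T − 5.98) + 325*0.897*(T − 5.98) = 0
272.48(T − 345) + 3147.5(T − 5.98) + 291.53(T − 5.98) = 0
3711.5 T = 114572
T = 114572 / 3711.5 = 30.9 °C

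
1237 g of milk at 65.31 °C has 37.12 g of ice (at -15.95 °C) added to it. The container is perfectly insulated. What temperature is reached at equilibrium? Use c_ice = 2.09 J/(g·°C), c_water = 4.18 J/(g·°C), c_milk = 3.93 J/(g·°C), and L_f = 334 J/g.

T_f ≈ 60.6 °C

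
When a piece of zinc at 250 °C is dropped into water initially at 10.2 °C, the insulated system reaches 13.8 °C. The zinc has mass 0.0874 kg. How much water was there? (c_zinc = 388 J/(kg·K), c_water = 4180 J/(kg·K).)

Let T be the final temperature. ΣQ_i = 0:
0.0874·388·(13.8 − 250) + m·4180·(13.8 − 10.2) = 0
15048 m = 8009.8
m = 8009.8/15048 ≈ 0.5323 kg

m ≈ 0.532 kg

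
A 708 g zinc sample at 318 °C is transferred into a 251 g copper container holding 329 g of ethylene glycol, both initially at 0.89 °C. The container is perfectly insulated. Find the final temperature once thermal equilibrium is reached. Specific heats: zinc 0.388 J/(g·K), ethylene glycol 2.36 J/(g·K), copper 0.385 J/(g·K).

T_f ≈ 76.8 °C

Conservation of energy gives ΣQ = 0:
708·0.388·(T − 318) + 329·2.36·(T − 0.89) + 251·0.385·(T − 0.89) = 0
274.7(T − 318) + 776.44(T − 0.89) + 96.64(T − 0.89) = 0
(274.7 + 776.44 + 96.64) T = 274.7·318 + 776.44·0.89 + 96.64·0.89
T = 88133/1147.8 ≈ 76.79 °C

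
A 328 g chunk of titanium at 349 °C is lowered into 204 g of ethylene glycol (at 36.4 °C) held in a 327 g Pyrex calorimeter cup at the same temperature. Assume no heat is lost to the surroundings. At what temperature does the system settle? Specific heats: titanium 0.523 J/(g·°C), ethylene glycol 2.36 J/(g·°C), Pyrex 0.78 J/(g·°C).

T_f ≈ 95.5 °C

Conservation of energy gives ΣQ = 0:
328·0.523·(T − 349) + 204·2.36·(T − 36.4) + 327·0.78·(T − 36.4) = 0
(171.54 + 481.44 + 255.06) T = 171.54·349 + 481.44·36.4 + 255.06·36.4
T ≈ 95.46 °C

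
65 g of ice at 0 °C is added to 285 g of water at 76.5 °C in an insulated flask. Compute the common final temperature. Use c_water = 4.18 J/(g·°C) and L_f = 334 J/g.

Let T be the final temperature. ΣQ_i = 0:
latent heat to melt: 65×334 = 21710
  meltwater 0→T: 65×4.18×T = 271.7 T
  water: 1191.3(T − 76.5)
1463 T = 91134 − 21710 = 69424
T ≈ 47.45 °C (positive, so assuming full melt was valid).

T_f ≈ 47.5 °C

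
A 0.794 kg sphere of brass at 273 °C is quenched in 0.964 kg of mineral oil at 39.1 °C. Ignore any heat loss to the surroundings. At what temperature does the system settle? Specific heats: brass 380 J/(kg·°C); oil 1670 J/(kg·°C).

With ΣQ=0 the equilibrium temperature is the m·c-weighted mean:
T_f = (301.72*273 + 1609.9*39.1) / (301.72 + 1609.9)
    = 145316 / 1911.6 ≈ 76.02 °C

T_f ≈ 76.0 °C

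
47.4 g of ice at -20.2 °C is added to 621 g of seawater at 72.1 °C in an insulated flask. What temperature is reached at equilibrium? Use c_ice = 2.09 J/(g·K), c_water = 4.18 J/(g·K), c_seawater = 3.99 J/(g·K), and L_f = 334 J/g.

T_f ≈ 60.1 °C

Heat gained plus heat lost sum to zero:
ice -20.2→0 °C: 47.4·2.09·20.2 = 2001.1; latent heat to melt: 47.4·334 = 15832; warm the meltwater: 198.13 T; seawater: 2477.8(T − 72.1)
2675.9 T = 178649 − 17833 = 160816
T ≈ 60.10 °C (positive, so assuming full melt was valid).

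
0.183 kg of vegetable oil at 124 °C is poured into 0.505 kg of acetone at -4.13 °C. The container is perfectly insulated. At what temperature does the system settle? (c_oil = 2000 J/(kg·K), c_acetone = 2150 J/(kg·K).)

T_f ≈ 28.2 °C

Heat lost by the oil equals heat gained by the acetone:
0.183×2000×(124 − T) = 0.505×2150×(T − (-4.13))
366(124 − T) = 1085.8(T − (-4.13))
1451.8 T = 40900  ⇒  T ≈ 28.17 °C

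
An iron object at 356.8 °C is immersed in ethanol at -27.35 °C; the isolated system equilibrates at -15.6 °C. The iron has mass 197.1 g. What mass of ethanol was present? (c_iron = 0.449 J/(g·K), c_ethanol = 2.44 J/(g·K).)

Energy conservation, ΣQ = 0:
197.1×0.449×(-15.6 − 356.8) + m×2.44×(-15.6 − (-27.35)) = 0
28.67 m = 32957
m = 32957/28.67 ≈ 1150 g

m ≈ 1150 g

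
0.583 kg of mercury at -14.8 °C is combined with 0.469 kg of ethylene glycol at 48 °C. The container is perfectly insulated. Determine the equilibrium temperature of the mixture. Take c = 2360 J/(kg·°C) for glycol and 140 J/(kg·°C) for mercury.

T_f = Σ m_i c_i T_i / Σ m_i c_i:
T_f = (1106.8·48 + 81.62·(-14.8)) / (1106.8 + 81.62)
    = 51920 / 1188.5 ≈ 43.69 °C

T_f ≈ 43.7 °C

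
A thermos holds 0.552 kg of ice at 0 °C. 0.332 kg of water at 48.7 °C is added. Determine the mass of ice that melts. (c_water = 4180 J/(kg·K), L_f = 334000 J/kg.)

m_melted ≈ 0.202 kg

Cooling the water to 0 °C releases 0.332·4180·48.7 = 67584 J.
Fully melting the ice requires m_ice L_f = 0.552·334000 = 184368 J.
67584 J < 184368 J, so only part of the ice melts and the system sits at 0 °C.
m_melt = 67584 / L_f = 0.2023 kg.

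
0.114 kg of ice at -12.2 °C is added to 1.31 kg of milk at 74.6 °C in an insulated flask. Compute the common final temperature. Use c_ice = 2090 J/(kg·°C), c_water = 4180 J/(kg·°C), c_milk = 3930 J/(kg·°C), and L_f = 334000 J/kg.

T_f ≈ 61.0 °C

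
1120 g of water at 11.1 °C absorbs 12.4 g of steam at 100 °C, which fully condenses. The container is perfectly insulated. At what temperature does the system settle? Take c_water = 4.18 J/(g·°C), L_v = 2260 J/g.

T_f ≈ 18.0 °C

Net heat exchanged in the isolated system is zero:
latent heat released on condensation: 12.4·2260 = 28024
  condensed water 100 °C→T: 51.83(T − 100)
  water warms: 1120·4.18·(T − 11.1) = 4681.6(T − 11.1)
4733.4 T = 28024 + 5183.2 + 51966 = 85173
T ≈ 17.99 °C (< 100 °C, so full condensation is consistent).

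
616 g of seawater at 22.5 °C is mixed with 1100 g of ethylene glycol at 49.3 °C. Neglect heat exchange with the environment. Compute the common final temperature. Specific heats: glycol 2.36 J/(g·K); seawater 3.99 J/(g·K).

Setting the total heat transfer to zero:
1100·2.36·(T − 49.3) + 616·3.99·(T − 22.5) = 0
2596(T − 49.3) + 2457.8(T − 22.5) = 0
5053.8 T = 183284
T = 183284 / 5053.8 = 36.3 °C

T_f ≈ 36.3 °C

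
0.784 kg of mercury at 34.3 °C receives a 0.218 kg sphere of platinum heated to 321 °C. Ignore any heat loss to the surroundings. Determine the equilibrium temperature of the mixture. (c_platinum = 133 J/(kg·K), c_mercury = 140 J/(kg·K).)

T_f is the heat-capacity-weighted average of the initial temperatures:
T_f = (28.99·321 + 109.76·34.3) / (28.99 + 109.76)
    = 13072 / 138.75 ≈ 94.21 °C

T_f ≈ 94.2 °C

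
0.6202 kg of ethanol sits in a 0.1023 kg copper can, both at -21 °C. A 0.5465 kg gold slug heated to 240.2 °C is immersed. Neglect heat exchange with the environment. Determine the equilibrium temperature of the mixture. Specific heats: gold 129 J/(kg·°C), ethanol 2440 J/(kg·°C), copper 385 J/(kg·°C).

T_f ≈ -9.7 °C

With ΣQ=0 the equilibrium temperature is the m·c-weighted mean:
T_f = (70.5*240.2 + 1513.3*(-21) + 39.39*(-21)) / (70.5 + 1513.3 + 39.39)
    = -15672 / 1623.2 ≈ -9.66 °C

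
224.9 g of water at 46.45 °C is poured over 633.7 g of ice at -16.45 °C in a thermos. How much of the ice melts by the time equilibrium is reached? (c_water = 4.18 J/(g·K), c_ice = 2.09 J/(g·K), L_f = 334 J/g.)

m_melted ≈ 65.5 g

Water can give up m c ΔT = 224.9×4.18×46.45 = 43667 J before reaching 0 °C.
Warming the ice to 0 °C takes 633.7×2.09×16.45 = 21787 J, leaving 21880 J for melting.
Fully melting the ice requires m_ice L_f = 633.7×334 = 211656 J.
21880 J < 211656 J, so only part of the ice melts and the system sits at 0 °C.
m_melt = 21880 / L_f = 65.51 g.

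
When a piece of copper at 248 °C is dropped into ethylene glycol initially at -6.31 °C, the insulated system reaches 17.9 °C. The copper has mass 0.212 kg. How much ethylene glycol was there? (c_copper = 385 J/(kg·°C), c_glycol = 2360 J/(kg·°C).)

m ≈ 0.329 kg

Heat gained plus heat lost sum to zero:
0.212×385×(17.9 − 248) + m×2360×(17.9 − (-6.31)) = 0
57136 m = 18781
m = 18781/57136 ≈ 0.3287 kg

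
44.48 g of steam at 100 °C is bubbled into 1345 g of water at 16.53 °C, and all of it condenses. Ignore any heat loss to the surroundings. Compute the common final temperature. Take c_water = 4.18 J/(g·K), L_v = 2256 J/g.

Taking heat into each body as positive, Σ m c ΔT = 0:
condense steam: −44.48×2256 = −100347
  condensed water 100 °C→T: 185.93(T − 100)
  water warms: 1345×4.18×(T − 16.53) = 5622.1(T − 16.53)
5808 T = 100347 + 18593 + 92933 = 211873
T ≈ 36.48 °C, under the boiling point, so the assumption holds.

T_f ≈ 36.5 °C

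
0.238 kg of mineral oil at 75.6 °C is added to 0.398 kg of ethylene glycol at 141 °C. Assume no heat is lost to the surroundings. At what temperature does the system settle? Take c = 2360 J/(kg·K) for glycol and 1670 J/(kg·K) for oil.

T_f ≈ 121.6 °C

Energy conservation, ΣQ = 0:
0.398·2360·(T − 141) + 0.238·1670·(T − 75.6) = 0
(939.28 + 397.46) T = 939.28·141 + 397.46·75.6
T = 162486/1336.7 ≈ 121.55 °C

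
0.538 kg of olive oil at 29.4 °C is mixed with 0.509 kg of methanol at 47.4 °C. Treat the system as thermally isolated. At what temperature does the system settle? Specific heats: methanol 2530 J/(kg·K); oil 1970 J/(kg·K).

T_f ≈ 39.3 °C

Set heat shed by the hot body equal to heat absorbed by the cold body:
0.509×2530×(47.4 − T) = 0.538×1970×(T − 29.4)
1287.8(47.4 − T) = 1059.9(T − 29.4)
2347.6 T = 92200  ⇒  T ≈ 39.27 °C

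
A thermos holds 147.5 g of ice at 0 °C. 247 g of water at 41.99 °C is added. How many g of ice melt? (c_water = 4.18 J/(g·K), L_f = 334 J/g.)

m_melted ≈ 130 g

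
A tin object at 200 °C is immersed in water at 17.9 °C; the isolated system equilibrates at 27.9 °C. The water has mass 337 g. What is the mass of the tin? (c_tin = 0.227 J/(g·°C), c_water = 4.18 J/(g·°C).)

Heat gained plus heat lost sum to zero:
m×0.227×(27.9 − 200) + 337×4.18×(27.9 − 17.9) = 0
-39.07 m = -14087
m = -14087/-39.07 ≈ 360.6 g

m ≈ 361 g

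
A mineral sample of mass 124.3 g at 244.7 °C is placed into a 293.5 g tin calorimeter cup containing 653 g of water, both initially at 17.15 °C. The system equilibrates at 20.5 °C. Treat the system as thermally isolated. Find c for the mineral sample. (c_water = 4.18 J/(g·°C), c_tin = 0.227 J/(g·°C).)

Conservation of energy gives ΣQ = 0:
124.3×c×(20.5 − 244.7) + 653×4.18×(20.5 − 17.15) + 293.5×0.227×(20.5 − 17.15) = 0
-27868 c = -9367.2
c = -9367.2/-27868 ≈ 0.3361 J/(g·°C)

c ≈ 0.336 J/(g·°C)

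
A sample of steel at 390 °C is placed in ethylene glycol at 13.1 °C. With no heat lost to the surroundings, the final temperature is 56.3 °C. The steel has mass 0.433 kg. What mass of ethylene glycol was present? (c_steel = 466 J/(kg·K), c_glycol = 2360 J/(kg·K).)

Conservation of energy gives ΣQ = 0:
0.433×466×(56.3 − 390) + m×2360×(56.3 − 13.1) = 0
101952 m = 67333
m = 67333/101952 ≈ 0.6604 kg

m ≈ 0.66 kg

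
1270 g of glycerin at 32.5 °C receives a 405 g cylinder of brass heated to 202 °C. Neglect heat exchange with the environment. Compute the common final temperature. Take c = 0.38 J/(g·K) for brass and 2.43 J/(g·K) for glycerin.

Set heat shed by the hot body equal to heat absorbed by the cold body:
405×0.38×(202 − T) = 1270×2.43×(T − 32.5)
153.9(202 − T) = 3086.1(T − 32.5)
3240 T = 131386  ⇒  T ≈ 40.55 °C

T_f ≈ 40.6 °C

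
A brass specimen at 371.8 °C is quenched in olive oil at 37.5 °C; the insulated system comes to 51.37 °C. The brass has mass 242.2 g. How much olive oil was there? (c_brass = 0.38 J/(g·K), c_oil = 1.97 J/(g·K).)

m ≈ 1080 g

|Q_brass| = |Q_oil|:
242.2×0.38×(371.8 − 51.37) = m×1.97×(51.37 − 37.5)
27.32 m = 29491  ⇒  m ≈ 1079 g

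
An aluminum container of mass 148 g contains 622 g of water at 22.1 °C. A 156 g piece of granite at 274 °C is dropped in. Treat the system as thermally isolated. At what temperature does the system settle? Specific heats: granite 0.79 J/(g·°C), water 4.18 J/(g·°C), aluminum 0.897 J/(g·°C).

T_f = Σ m_i c_i T_i / Σ m_i c_i:
T_f = (123.24×274 + 2600×22.1 + 132.76×22.1) / (123.24 + 2600 + 132.76)
    = 94161 / 2856 ≈ 32.97 °C

T_f ≈ 33.0 °C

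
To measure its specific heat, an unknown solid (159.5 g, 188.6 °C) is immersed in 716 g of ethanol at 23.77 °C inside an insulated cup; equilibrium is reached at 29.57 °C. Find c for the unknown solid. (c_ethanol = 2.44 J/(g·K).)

m_s c (T_s − T_f) = m_ethanol c_ethanol (T_f − T_0):
159.5·c·(188.6 − 29.57) = 716·2.44·(29.57 − 23.77)
25365 c = 10133  ⇒  c ≈ 0.3995 J/(g·K)

c ≈ 0.399 J/(g·K)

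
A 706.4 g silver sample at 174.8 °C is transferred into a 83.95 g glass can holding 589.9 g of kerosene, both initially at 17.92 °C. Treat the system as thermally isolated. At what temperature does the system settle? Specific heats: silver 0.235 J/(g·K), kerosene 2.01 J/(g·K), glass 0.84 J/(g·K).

Heat gained plus heat lost sum to zero:
706.4*0.235*(T − 174.8) + 589.9*2.01*(T − 17.92) + 83.95*0.84*(T − 17.92) = 0
1422.2 T = 51529
T ≈ 36.23 °C

T_f ≈ 36.2 °C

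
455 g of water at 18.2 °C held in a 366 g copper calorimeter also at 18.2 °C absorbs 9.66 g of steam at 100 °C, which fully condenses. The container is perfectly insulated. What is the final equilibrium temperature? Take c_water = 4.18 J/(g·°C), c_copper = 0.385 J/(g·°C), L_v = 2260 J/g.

Heat gained plus heat lost sum to zero:
condense steam: −9.66×2260 = −21832
  condensed water 100 °C→T: 40.38(T − 100)
  water warms: 455×4.18×(T − 18.2) = 1901.9(T − 18.2)
  cup: 140.91(T − 18.2)
2083.2 T = 21832 + 4037.9 + 37179 = 63049
T ≈ 30.27 °C (< 100 °C, so full condensation is consistent).

T_f ≈ 30.3 °C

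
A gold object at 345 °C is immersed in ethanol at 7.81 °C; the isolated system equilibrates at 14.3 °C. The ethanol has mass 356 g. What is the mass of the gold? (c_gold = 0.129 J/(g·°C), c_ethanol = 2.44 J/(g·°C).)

m ≈ 132 g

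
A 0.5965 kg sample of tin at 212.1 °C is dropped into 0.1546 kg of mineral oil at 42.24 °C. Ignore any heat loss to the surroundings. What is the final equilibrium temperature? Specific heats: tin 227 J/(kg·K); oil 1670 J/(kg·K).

Energy conservation, ΣQ = 0:
0.5965×227×(T − 212.1) + 0.1546×1670×(T − 42.24) = 0
135.41(T − 212.1) + 258.18(T − 42.24) = 0
393.59 T = 39625
T = 39625 / 393.59 = 101 °C

T_f ≈ 100.7 °C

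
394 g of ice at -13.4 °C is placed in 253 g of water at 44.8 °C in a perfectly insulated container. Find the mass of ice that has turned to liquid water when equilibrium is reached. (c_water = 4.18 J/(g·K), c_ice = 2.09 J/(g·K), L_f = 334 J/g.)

Water can give up m c ΔT = 253×4.18×44.8 = 47378 J before reaching 0 °C.
Of that, 394×2.09×13.4 = 11034 J goes to bring the ice to 0 °C, leaving 36343 J.
Fully melting the ice requires m_ice L_f = 394×334 = 131596 J.
36343 J < 131596 J, so only part of the ice melts and the system sits at 0 °C.
Mass melted = 36343/334 ≈ 108.8 g.

m_melted ≈ 109 g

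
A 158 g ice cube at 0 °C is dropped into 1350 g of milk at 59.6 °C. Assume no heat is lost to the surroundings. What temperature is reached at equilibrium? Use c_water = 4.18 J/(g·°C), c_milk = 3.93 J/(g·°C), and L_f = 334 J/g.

T_f ≈ 44.2 °C

Taking heat into each body as positive, Σ m c ΔT = 0:
melt ice: 158·334 = 52772
  warm the meltwater: 660.44 T
  milk: 5305.5(T − 59.6)
5965.9 T = 316208 − 52772 = 263436
T ≈ 44.16 °C. Since T > 0 °C, the all-ice-melts assumption holds.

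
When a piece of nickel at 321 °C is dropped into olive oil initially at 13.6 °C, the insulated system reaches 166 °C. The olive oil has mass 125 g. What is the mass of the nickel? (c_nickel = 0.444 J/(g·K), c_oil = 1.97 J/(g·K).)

m ≈ 545 g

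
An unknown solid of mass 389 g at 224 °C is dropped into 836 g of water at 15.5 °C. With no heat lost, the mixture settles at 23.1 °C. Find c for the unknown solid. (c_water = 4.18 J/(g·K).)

Taking heat into each body as positive, Σ m c ΔT = 0:
389×c×(23.1 − 224) + 836×4.18×(23.1 − 15.5) = 0
-78150 c = -26558
c = -26558/-78150 ≈ 0.3398 J/(g·K)

c ≈ 0.34 J/(g·K)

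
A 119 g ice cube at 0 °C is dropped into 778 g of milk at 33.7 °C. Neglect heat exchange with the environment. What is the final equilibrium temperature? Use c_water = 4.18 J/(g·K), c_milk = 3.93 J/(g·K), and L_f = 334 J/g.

T_f ≈ 17.8 °C

Energy conservation, ΣQ = 0:
fusion: m_ice L_f = 119×334 = 39746
  warm the meltwater: 497.42 T
  milk: 3057.5(T − 33.7)
3555 T = 103039 − 39746 = 63293
T ≈ 17.80 °C. Since T > 0 °C, the all-ice-melts assumption holds.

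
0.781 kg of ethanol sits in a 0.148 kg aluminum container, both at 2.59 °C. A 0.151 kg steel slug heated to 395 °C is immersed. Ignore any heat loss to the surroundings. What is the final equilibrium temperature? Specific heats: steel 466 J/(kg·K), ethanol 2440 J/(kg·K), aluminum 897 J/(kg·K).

Taking heat into each body as positive, Σ m c ΔT = 0:
0.151*466*(T − 395) + 0.781*2440*(T − 2.59) + 0.148*897*(T − 2.59) = 0
70.37(T − 395) + 1905.6(T − 2.59) + 132.76(T − 2.59) = 0
2108.8 T = 33074
T = 33074/2108.8 ≈ 15.68 °C

T_f ≈ 15.7 °C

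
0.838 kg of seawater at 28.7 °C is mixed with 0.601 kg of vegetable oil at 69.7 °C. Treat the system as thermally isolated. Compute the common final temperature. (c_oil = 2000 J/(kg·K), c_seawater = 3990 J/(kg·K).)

T_f ≈ 39.5 °C

|Q_oil| = |Q_seawater|:
0.601×2000×(69.7 − T) = 0.838×3990×(T − 28.7)
1202(69.7 − T) = 3343.6(T − 28.7)
4545.6 T = 179741  ⇒  T ≈ 39.54 °C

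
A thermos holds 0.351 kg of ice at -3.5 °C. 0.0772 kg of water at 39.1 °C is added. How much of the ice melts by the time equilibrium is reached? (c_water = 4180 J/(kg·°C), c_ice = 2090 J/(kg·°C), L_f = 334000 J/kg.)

m_melted ≈ 0.0301 kg

Water can give up m c ΔT = 0.0772·4180·39.1 = 12617 J before reaching 0 °C.
Of that, 0.351·2090·3.5 = 2567.6 J goes to bring the ice to 0 °C, leaving 10050 J.
Fully melting the ice requires m_ice L_f = 0.351·334000 = 117234 J.
Since 10050 < 117234 J, not all the ice melts; equilibrium is at 0 °C.
Mass melted = 10050/334000 ≈ 0.03009 kg.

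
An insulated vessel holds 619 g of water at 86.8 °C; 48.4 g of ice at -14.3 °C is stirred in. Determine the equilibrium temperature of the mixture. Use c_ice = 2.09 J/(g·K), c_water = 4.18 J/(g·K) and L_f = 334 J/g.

T_f ≈ 74.2 °C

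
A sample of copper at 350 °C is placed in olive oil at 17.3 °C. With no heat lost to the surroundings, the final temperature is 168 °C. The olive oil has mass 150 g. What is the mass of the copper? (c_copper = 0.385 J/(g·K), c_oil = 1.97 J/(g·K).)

m ≈ 636 g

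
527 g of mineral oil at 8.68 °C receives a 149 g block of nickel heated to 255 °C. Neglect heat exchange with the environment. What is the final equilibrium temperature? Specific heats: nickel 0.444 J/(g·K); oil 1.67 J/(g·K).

Energy conservation, ΣQ = 0:
149×0.444×(T − 255) + 527×1.67×(T − 8.68) = 0
(66.16 + 880.09) T = 66.16×255 + 880.09×8.68
T ≈ 25.90 °C

T_f ≈ 25.9 °C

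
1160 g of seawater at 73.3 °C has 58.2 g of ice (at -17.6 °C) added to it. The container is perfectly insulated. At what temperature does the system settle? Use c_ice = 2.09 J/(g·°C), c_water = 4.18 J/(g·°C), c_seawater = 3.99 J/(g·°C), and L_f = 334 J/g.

Energy balance with sensible and latent terms:
warm ice to 0 °C: 58.2×2.09×(0 − (-17.6)) = 2140.8; fusion: m_ice L_f = 58.2×334 = 19439; warm the meltwater: 243.28 T; seawater cools: 1160×3.99×(T − 73.3) = 4628.4(T − 73.3)
4871.7 T = 339262 − 21580 = 317682
T ≈ 65.21 °C — above 0 °C, consistent with complete melting.

T_f ≈ 65.2 °C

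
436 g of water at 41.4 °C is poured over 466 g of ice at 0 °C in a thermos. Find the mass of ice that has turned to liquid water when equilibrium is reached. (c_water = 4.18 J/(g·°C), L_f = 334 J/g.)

m_melted ≈ 226 g

Water can give up m c ΔT = 436·4.18·41.4 = 75451 J before reaching 0 °C.
Fully melting the ice requires m_ice L_f = 466·334 = 155644 J.
That's not enough to melt it all — equilibrium is at 0 °C with ice remaining.
m_melted·334 = 75451  ⇒  m_melted ≈ 225.9 g.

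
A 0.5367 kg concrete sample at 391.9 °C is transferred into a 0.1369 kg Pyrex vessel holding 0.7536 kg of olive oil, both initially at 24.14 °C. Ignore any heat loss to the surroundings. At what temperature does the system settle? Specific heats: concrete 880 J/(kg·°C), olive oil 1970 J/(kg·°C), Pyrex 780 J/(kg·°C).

T_f is the heat-capacity-weighted average of the initial temperatures:
T_f = (472.3*391.9 + 1484.6*24.14 + 106.78*24.14) / (472.3 + 1484.6 + 106.78)
    = 223509 / 2063.7 ≈ 108.31 °C

T_f ≈ 108.3 °C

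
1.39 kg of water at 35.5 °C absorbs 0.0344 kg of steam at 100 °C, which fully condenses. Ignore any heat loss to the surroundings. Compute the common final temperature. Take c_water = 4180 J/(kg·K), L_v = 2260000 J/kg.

Net heat exchanged in the isolated system is zero:
steam→water at 100 °C releases m L_v = 0.0344×2260000 = 77744
  condensate cools 100→T: 0.0344×4180×(T − 100) = 143.79(T − 100)
  original water: 5810.2(T − 35.5)
5954 T = 77744 + 14379 + 206262 = 298385
T ≈ 50.12 °C, under the boiling point, so the assumption holds.

T_f ≈ 50.1 °C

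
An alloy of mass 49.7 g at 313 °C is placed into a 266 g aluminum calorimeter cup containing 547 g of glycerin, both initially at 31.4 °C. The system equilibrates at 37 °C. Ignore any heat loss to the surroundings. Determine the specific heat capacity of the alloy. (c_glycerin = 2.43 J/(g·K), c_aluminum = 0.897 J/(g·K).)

c ≈ 0.64 J/(g·K)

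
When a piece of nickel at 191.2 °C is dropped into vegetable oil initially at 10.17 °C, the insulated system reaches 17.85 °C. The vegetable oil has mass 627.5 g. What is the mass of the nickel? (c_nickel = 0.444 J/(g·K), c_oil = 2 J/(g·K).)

m ≈ 125 g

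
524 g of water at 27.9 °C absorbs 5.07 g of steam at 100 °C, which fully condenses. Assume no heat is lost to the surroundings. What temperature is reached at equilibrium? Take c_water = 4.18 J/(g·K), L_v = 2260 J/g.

Conservation of energy gives ΣQ = 0:
steam→water at 100 °C releases m L_v = 5.07×2260 = 11458; condensate cools 100→T: 5.07×4.18×(T − 100) = 21.19(T − 100); original water: 2190.3(T − 27.9)
2211.5 T = 11458 + 2119.3 + 61110 = 74687
T ≈ 33.77 °C, under the boiling point, so the assumption holds.

T_f ≈ 33.8 °C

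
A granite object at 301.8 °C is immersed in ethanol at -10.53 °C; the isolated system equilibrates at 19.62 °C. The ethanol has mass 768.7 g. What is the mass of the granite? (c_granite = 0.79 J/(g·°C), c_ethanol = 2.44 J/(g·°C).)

m ≈ 254 g

Heat lost by the granite = heat gained by the ethanol:
m·0.79·(301.8 − 19.62) = 768.7·2.44·(19.62 − (-10.53))
222.92 m = 56550  ⇒  m ≈ 253.7 g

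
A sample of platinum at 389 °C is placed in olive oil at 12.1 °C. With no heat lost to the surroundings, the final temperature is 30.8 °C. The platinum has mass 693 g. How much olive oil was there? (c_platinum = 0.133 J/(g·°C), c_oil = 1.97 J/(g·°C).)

m ≈ 896 g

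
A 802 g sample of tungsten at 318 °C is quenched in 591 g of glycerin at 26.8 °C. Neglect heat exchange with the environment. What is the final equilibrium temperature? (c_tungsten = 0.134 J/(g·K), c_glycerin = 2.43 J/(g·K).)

T_f ≈ 47.1 °C

Set heat shed by the hot body equal to heat absorbed by the cold body:
802*0.134*(318 − T) = 591*2.43*(T − 26.8)
107.47(318 − T) = 1436.1(T − 26.8)
1543.6 T = 72663  ⇒  T ≈ 47.07 °C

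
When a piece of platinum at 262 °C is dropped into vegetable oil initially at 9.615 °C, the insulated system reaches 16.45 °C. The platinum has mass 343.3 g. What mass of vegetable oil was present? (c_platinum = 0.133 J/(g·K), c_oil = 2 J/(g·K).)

Heat gained plus heat lost sum to zero:
343.3·0.133·(16.45 − 262) + m·2·(16.45 − 9.615) = 0
13.67 m = 11212
m = 11212/13.67 ≈ 820.2 g

m ≈ 820 g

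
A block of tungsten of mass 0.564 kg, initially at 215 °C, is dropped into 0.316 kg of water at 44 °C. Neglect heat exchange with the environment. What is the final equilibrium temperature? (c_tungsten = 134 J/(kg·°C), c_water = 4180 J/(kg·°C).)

T_f = Σ m_i c_i T_i / Σ m_i c_i:
T_f = (75.58·215 + 1320.9·44) / (75.58 + 1320.9)
    = 74368 / 1396.5 ≈ 53.25 °C

T_f ≈ 53.3 °C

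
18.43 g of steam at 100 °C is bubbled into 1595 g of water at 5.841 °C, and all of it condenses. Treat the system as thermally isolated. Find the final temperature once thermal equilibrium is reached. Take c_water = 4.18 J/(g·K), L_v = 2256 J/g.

T_f ≈ 13.1 °C

Conservation of energy gives ΣQ = 0:
latent heat released on condensation: 18.43·2256 = 41578
  condensate cools 100→T: 18.43·4.18·(T − 100) = 77.04(T − 100)
  original water: 6667.1(T − 5.841)
6744.1 T = 41578 + 7703.7 + 38943 = 88224
T ≈ 13.08 °C — below 100 °C, confirming all the steam condensed.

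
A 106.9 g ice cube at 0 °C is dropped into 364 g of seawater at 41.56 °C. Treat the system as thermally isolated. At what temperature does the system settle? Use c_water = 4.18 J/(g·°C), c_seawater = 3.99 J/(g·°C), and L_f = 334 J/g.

T_f ≈ 13.0 °C

Let T be the final temperature. ΣQ_i = 0:
melt ice: 106.9·334 = 35705; warm the meltwater: 446.84 T; seawater cools: 364·3.99·(T − 41.56) = 1452.4(T − 41.56)
1899.2 T = 60360 − 35705 = 24655
T ≈ 12.98 °C — above 0 °C, consistent with complete melting.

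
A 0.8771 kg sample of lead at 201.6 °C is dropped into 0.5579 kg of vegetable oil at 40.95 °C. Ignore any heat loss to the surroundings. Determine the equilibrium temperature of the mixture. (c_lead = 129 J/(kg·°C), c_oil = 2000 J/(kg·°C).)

T_f ≈ 55.7 °C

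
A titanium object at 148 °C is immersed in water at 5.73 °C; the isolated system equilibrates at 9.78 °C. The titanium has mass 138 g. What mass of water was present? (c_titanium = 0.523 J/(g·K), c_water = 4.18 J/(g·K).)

m ≈ 589 g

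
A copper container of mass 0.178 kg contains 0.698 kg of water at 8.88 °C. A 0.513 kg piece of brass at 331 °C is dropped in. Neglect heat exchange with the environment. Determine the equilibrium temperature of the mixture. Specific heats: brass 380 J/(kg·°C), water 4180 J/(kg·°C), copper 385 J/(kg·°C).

T_f ≈ 28.6 °C

T_f = Σ m_i c_i T_i / Σ m_i c_i:
T_f = (194.94*331 + 2917.6*8.88 + 68.53*8.88) / (194.94 + 2917.6 + 68.53)
    = 91042 / 3181.1 ≈ 28.62 °C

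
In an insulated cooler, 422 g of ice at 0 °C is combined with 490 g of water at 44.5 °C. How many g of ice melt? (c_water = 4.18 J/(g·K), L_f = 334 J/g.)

Cooling the water to 0 °C releases 490·4.18·44.5 = 91145 J.
Fully melting the ice requires m_ice L_f = 422·334 = 140948 J.
That's not enough to melt it all — equilibrium is at 0 °C with ice remaining.
m_melt = 91145 / L_f = 272.9 g.

m_melted ≈ 273 g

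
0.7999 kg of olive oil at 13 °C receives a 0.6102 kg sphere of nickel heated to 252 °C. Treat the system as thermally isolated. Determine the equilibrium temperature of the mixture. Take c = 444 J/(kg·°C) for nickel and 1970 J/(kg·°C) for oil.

Setting the total heat transfer to zero:
0.6102*444*(T − 252) + 0.7999*1970*(T − 13) = 0
270.93(T − 252) + 1575.8(T − 13) = 0
1846.7 T = 88759
T = 88759/1846.7 ≈ 48.06 °C

T_f ≈ 48.1 °C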